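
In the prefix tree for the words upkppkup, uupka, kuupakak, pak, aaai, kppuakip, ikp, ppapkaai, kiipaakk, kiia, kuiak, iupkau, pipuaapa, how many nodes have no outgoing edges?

13

Leaves are exactly the stored words that no other stored word extends.
Those words: "aaai", "ikp", "iupkau", "kiia", "kiipaakk", "kppuakip", "kuiak", "kuupakak", "pak", "pipuaapa", "ppapkaai", "upkppkup", "uupka"
Leaf count: 13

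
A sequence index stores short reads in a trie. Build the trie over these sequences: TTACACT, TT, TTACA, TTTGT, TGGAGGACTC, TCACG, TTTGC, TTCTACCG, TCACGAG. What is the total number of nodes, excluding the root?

32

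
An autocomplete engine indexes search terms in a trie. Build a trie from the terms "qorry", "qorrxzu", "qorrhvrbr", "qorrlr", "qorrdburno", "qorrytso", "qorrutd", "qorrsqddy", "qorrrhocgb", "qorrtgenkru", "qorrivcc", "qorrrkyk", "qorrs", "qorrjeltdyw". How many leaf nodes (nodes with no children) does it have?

12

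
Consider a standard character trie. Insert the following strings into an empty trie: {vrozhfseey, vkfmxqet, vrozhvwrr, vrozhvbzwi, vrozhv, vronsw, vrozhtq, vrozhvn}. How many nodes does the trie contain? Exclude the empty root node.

31

Count nodes per top-level branch (shared prefixes stored once):
  'v'-branch (vkfmxqet, vronsw, vrozhfseey, vrozhtq, vrozhv, vrozhvbzwi, vrozhvn, vrozhvwrr): 31 nodes
Sum: 31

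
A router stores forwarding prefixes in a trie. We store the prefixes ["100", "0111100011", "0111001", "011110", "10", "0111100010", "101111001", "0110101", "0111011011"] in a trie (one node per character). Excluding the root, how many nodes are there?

Trace insertions, counting only characters that open a new branch:
  "100" → 3 new (1, 0, 0)
  "0111100011" → 10 new (0, 1, 1, 1, 1, 0, 0, 0, 1, 1)
  "0111001" → prefix "0111" already present; 3 new (0, 0, 1)
  "011110" → prefix "011110" already present; 0 new (none)
  "10" → prefix "10" already present; 0 new (none)
  "0111100010" → prefix "011110001" already present; 1 new (0)
  "101111001" → prefix "10" already present; 7 new (1, 1, 1, 1, 0, 0, 1)
  "0110101" → prefix "011" already present; 4 new (0, 1, 0, 1)
  "0111011011" → prefix "01110" already present; 5 new (1, 1, 0, 1, 1)
Total nodes = 3 + 10 + 3 + 0 + 0 + 1 + 7 + 4 + 5 = 33

33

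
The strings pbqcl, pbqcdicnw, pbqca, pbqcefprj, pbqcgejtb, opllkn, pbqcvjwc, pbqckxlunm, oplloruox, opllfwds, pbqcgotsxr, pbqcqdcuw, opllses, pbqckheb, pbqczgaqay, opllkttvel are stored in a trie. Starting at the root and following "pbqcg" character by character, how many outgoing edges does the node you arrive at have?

Follow the path "pbqcg" to its node, then look at its outgoing edges.
Characters that immediately follow "pbqcg" among the stored strings: {e, o}.
That node has 2 child edges.

2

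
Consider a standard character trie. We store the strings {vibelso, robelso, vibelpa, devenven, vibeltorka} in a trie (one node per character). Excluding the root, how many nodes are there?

29

Insert word by word; a character creates a node only if that edge doesn't already exist:
  "vibelso" → 7 new (v, i, b, e, l, s, o)
  "robelso" → 7 new (r, o, b, e, l, s, o)
  "vibelpa" → prefix "vibel" already present; 2 new (p, a)
  "devenven" → 8 new (d, e, v, e, n, v, e, n)
  "vibeltorka" → prefix "vibel" already present; 5 new (t, o, r, k, a)
Total nodes = 7 + 7 + 2 + 8 + 5 = 29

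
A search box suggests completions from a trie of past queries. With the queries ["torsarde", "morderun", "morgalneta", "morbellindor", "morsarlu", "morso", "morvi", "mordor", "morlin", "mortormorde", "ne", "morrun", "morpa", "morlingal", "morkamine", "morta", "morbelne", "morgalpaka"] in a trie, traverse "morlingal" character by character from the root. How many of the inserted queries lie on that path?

Walk "morlingal" from the root; an end-of-word marker is hit whenever a stored word is a prefix of "morlingal".
Prefixes of the query that are stored words: "morlin", "morlingal"
Count: 2

2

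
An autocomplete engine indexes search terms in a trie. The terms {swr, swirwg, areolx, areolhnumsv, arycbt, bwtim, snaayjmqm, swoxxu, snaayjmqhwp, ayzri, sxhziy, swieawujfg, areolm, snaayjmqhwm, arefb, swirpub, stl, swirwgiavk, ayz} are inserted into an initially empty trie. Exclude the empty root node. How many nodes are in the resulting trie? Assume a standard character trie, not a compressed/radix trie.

Count nodes per top-level branch (shared prefixes stored once):
  'a'-branch (arefb, areolhnumsv, areolm, areolx, arycbt, ayz, ayzri): 23 nodes
  'b'-branch (bwtim): 5 nodes
  's'-branch (snaayjmqhwm, snaayjmqhwp, snaayjmqm, stl, swieawujfg, swirpub, swirwg, swirwgiavk, swoxxu, swr, sxhziy): 44 nodes
Sum: 72

72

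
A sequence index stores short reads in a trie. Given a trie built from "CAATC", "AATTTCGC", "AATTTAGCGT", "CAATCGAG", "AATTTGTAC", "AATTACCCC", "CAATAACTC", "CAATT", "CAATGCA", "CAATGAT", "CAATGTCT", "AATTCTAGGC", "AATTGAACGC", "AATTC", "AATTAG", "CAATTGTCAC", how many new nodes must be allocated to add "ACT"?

2

The longest prefix of "ACT" already in the trie is "A" (length 1).
New nodes needed: |"ACT"| − 1 = 3 − 1 = 2.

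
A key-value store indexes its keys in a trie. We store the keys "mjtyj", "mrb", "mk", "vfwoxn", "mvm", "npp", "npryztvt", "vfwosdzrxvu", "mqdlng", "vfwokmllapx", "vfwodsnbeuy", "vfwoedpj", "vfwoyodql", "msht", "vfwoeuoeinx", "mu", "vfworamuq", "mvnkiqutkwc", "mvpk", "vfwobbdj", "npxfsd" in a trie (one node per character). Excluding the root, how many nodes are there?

Insert word by word; a character creates a node only if that edge doesn't already exist:
  "mjtyj" → 5 new (m, j, t, y, j)
  "mrb" → prefix "m" already present; 2 new (r, b)
  "mk" → prefix "m" already present; 1 new (k)
  "vfwoxn" → 6 new (v, f, w, o, x, n)
  "mvm" → prefix "m" already present; 2 new (v, m)
  "npp" → 3 new (n, p, p)
  "npryztvt" → prefix "np" already present; 6 new (r, y, z, t, v, t)
  "vfwosdzrxvu" → prefix "vfwo" already present; 7 new (s, d, z, r, x, v, u)
  "mqdlng" → prefix "m" already present; 5 new (q, d, l, n, g)
  "vfwokmllapx" → prefix "vfwo" already present; 7 new (k, m, l, l, a, p, x)
  "vfwodsnbeuy" → prefix "vfwo" already present; 7 new (d, s, n, b, e, u, y)
  "vfwoedpj" → prefix "vfwo" already present; 4 new (e, d, p, j)
  "vfwoyodql" → prefix "vfwo" already present; 5 new (y, o, d, q, l)
  "msht" → prefix "m" already present; 3 new (s, h, t)
  "vfwoeuoeinx" → prefix "vfwoe" already present; 6 new (u, o, e, i, n, x)
  "mu" → prefix "m" already present; 1 new (u)
  "vfworamuq" → prefix "vfwo" already present; 5 new (r, a, m, u, q)
  "mvnkiqutkwc" → prefix "mv" already present; 9 new (n, k, i, q, u, t, k, w, c)
  "mvpk" → prefix "mv" already present; 2 new (p, k)
  "vfwobbdj" → prefix "vfwo" already present; 4 new (b, b, d, j)
  "npxfsd" → prefix "np" already present; 4 new (x, f, s, d)
Total nodes = 5 + 2 + 1 + 6 + 2 + 3 + 6 + 7 + 5 + 7 + 7 + 4 + 5 + 3 + 6 + 1 + 5 + 9 + 2 + 4 + 4 = 94

94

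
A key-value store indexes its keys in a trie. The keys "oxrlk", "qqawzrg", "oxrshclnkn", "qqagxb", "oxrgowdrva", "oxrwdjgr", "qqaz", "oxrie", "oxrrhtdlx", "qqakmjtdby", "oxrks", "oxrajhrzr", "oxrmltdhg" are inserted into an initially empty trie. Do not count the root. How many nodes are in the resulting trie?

Count nodes per top-level branch (shared prefixes stored once):
  'o'-branch (oxrajhrzr, oxrgowdrva, oxrie, oxrks, oxrlk, oxrmltdhg, oxrrhtdlx, oxrshclnkn, oxrwdjgr): 46 nodes
  'q'-branch (qqagxb, qqakmjtdby, qqawzrg, qqaz): 18 nodes
Sum: 64

64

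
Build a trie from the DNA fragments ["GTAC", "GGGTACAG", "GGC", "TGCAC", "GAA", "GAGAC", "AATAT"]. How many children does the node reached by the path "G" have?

The children of the "G" node are the distinct next characters among strings starting with "G".
Characters that immediately follow "G" among the stored strings: {A, G, T}.
That node has 3 child edges.

3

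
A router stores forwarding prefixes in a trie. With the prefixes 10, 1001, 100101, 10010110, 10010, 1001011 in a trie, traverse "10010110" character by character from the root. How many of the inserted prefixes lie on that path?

Traverse "10010110" character by character; count nodes along the way that are marked as word ends.
Prefixes of the query that are stored words: "10", "1001", "10010", "100101", "1001011", "10010110"
Count: 6

6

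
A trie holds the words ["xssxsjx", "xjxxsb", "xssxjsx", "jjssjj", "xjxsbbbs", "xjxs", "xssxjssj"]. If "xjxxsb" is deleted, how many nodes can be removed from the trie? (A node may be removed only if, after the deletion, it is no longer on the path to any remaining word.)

3

A node on "xjxxsb"'s path can go only if nothing else ends at it or branches off below it.
The suffix "xsb" (3 nodes) is used only by "xjxxsb"; the node for "xjx" still has the child "s", so pruning stops there.
Nodes removed: 3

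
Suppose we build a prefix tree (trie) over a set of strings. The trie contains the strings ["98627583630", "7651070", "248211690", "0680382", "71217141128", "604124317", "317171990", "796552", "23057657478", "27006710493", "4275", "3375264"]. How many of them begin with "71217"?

1

Walk to "71217"; the words in its subtree are exactly those with that prefix.
Matches: "71217141128"
Count: 1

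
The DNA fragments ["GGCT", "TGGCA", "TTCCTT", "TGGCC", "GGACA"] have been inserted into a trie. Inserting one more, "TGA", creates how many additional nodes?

1

Walking "TGA" from the root, the first 2 characters ("TG") follow existing edges; "A" is the first miss.
Each of the 1 remaining characters creates one node.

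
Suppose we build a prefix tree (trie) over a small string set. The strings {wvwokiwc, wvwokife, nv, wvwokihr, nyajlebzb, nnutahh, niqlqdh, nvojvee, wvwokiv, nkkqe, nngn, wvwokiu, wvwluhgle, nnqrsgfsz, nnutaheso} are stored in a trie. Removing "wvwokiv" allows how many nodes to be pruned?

After clearing the end-marker at "wvwokiv", prune upward until reaching a node still needed by another word.
The suffix "v" (1 node) is used only by "wvwokiv"; the node for "wvwoki" still has the child "w", so pruning stops there.
Nodes removed: 1

1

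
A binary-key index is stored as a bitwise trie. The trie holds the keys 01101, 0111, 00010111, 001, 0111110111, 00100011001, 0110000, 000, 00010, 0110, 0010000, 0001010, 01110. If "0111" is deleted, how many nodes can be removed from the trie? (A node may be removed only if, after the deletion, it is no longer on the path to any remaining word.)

0

Walk "0111" from the leaf back toward the root, removing each node that no remaining word uses.
Every node on "0111" is still needed (e.g. by "0111110111"), so nothing is freed.
Nodes removed: 0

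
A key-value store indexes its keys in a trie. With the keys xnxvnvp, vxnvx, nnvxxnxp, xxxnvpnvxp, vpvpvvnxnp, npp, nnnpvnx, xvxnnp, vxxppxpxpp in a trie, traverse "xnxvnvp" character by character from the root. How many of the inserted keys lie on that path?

Check each prefix of "xnxvnvp" against the stored set — each match is an end-marker on the path.
Prefixes of the query that are stored words: "xnxvnvp"
Count: 1

1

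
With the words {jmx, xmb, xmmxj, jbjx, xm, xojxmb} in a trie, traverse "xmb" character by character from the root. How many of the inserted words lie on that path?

2

Traverse "xmb" character by character; count nodes along the way that are marked as word ends.
Prefixes of the query that are stored words: "xm", "xmb"
Count: 2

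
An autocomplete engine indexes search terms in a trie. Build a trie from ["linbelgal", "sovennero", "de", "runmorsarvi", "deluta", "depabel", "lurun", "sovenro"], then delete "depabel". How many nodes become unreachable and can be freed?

5

Walk "depabel" from the leaf back toward the root, removing each node that no remaining word uses.
The suffix "pabel" (5 nodes) is used only by "depabel"; the node for "de" still has the child "l", so pruning stops there.
Nodes removed: 5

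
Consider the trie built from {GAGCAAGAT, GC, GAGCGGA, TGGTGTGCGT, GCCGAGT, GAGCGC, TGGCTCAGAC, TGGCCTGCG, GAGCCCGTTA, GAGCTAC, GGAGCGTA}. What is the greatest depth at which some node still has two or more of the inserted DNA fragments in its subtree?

5

Equivalently: take the maximum, over all pairs, of their longest common prefix length.
e.g. "GAGCGC" and "GAGCGGA" share the prefix "GAGCG" of length 5; no pair shares a longer one.
Longest shared-prefix length: 5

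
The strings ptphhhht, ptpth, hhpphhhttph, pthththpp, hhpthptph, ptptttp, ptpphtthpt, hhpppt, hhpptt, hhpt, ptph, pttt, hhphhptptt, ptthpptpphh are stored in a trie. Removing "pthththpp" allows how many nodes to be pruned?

A node on "pthththpp"'s path can go only if nothing else ends at it or branches off below it.
The suffix "hththpp" (7 nodes) is used only by "pthththpp"; the node for "pt" still has the child "p", so pruning stops there.
Nodes removed: 7

7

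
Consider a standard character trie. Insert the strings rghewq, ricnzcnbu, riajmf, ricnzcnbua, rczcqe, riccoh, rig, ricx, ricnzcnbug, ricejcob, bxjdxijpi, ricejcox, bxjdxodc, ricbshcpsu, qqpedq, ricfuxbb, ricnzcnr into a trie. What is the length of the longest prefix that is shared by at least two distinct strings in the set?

9

Equivalently: take the maximum, over all pairs, of their longest common prefix length.
"ricnzcnbu" and "ricnzcnbua" agree on "ricnzcnbu" (9 characters) before diverging; nothing deeper is shared.
Longest shared-prefix length: 9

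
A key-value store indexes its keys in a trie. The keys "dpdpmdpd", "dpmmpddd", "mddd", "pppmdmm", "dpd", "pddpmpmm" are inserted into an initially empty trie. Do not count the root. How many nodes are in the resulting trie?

32

For each word, the new-node count is its length minus the longest prefix already in the trie:
  "dpdpmdpd" → 8 new (d, p, d, p, m, d, p, d)
  "dpmmpddd" → prefix "dp" already present; 6 new (m, m, p, d, d, d)
  "mddd" → 4 new (m, d, d, d)
  "pppmdmm" → 7 new (p, p, p, m, d, m, m)
  "dpd" → prefix "dpd" already present; 0 new (none)
  "pddpmpmm" → prefix "p" already present; 7 new (d, d, p, m, p, m, m)
Total nodes = 8 + 6 + 4 + 7 + 0 + 7 = 32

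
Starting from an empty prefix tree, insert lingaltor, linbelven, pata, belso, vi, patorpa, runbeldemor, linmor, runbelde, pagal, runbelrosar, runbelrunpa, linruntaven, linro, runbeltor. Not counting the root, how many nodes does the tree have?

For each word, the new-node count is its length minus the longest prefix already in the trie:
  "lingaltor" → 9 new (l, i, n, g, a, l, t, o, r)
  "linbelven" → prefix "lin" already present; 6 new (b, e, l, v, e, n)
  "pata" → 4 new (p, a, t, a)
  "belso" → 5 new (b, e, l, s, o)
  "vi" → 2 new (v, i)
  "patorpa" → prefix "pat" already present; 4 new (o, r, p, a)
  "runbeldemor" → 11 new (r, u, n, b, e, l, d, e, m, o, r)
  "linmor" → prefix "lin" already present; 3 new (m, o, r)
  "runbelde" → prefix "runbelde" already present; 0 new (none)
  "pagal" → prefix "pa" already present; 3 new (g, a, l)
  "runbelrosar" → prefix "runbel" already present; 5 new (r, o, s, a, r)
  "runbelrunpa" → prefix "runbelr" already present; 4 new (u, n, p, a)
  "linruntaven" → prefix "lin" already present; 8 new (r, u, n, t, a, v, e, n)
  "linro" → prefix "linr" already present; 1 new (o)
  "runbeltor" → prefix "runbel" already present; 3 new (t, o, r)
Total nodes = 9 + 6 + 4 + 5 + 2 + 4 + 11 + 3 + 0 + 3 + 5 + 4 + 8 + 1 + 3 = 68

68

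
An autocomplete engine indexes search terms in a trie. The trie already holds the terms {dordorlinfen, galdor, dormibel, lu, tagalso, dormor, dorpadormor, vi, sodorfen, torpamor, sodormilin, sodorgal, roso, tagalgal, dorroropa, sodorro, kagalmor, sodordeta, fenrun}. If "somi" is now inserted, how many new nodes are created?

2

Walking "somi" from the root, the first 2 characters ("so") follow existing edges; "m" is the first miss.
So 4 − 2 = 2 new nodes.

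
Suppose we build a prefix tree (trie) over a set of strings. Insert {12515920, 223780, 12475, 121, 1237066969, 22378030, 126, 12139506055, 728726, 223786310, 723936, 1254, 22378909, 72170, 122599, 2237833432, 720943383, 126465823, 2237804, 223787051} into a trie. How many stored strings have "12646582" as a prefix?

1

Traverse to the node for "12646582", then collect every word in that subtree.
Words under "12646582": 126465823
Count: 1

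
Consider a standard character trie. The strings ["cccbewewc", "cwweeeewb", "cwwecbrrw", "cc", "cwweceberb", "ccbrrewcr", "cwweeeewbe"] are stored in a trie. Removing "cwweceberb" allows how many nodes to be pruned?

5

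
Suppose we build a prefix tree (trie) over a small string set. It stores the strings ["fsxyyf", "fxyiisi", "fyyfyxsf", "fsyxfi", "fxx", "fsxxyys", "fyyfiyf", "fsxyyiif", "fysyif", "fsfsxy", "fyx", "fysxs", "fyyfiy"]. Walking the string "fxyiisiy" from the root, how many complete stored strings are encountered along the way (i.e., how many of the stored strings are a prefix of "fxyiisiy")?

1

Check each prefix of "fxyiisiy" against the stored set — each match is an end-marker on the path.
Prefixes of the query that are stored words: "fxyiisi"
Count: 1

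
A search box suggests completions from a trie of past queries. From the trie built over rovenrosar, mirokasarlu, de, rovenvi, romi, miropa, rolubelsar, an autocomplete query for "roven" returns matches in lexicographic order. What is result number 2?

Filter for "roven…" and sort: "rovenrosar", "rovenvi"
Position 2: rovenvi

rovenvi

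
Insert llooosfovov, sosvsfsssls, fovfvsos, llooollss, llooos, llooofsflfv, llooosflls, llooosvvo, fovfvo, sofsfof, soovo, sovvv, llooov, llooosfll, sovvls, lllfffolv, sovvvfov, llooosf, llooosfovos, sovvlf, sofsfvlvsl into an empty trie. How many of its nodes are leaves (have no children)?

A leaf is a node with no children — equivalently, the end of a word that is not a proper prefix of any other stored word.
Those words: "fovfvo", "fovfvsos", "lllfffolv", "llooofsflfv", "llooollss", "llooosflls", "llooosfovos", "llooosfovov", "llooosvvo", "llooov", "sofsfof", "sofsfvlvsl", "soovo", "sosvsfsssls", "sovvlf", "sovvls", "sovvvfov"
Leaf count: 17

17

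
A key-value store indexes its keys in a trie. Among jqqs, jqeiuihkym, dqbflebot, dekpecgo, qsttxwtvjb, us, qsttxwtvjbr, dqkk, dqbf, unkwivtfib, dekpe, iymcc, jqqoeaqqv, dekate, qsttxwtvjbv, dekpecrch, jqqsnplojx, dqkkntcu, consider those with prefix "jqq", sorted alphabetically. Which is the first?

jqqoeaqqv

Words with prefix "jqq", in lexicographic order: "jqqoeaqqv", "jqqs", "jqqsnplojx"
The 1st is jqqoeaqqv.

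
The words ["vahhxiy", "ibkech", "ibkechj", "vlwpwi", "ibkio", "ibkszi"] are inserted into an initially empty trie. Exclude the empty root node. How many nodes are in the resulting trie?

Count nodes per top-level branch (shared prefixes stored once):
  'i'-branch (ibkech, ibkechj, ibkio, ibkszi): 12 nodes
  'v'-branch (vahhxiy, vlwpwi): 12 nodes
Sum: 24

24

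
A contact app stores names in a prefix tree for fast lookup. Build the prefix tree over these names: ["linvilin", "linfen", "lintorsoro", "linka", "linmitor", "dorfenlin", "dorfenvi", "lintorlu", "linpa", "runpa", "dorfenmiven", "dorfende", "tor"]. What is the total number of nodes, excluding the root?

55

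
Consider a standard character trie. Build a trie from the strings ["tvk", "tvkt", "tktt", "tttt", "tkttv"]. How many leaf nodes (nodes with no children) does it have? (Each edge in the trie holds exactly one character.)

3

A leaf is a node with no children — equivalently, the end of a word that is not a proper prefix of any other stored word.
Those words: "tkttv", "tttt", "tvkt"
Leaf count: 3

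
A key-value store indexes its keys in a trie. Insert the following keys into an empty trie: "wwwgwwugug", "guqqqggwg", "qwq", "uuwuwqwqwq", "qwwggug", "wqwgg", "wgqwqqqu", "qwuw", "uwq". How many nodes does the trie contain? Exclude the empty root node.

Insert word by word; a character creates a node only if that edge doesn't already exist:
  "wwwgwwugug" → 10 new (w, w, w, g, w, w, u, g, u, g)
  "guqqqggwg" → 9 new (g, u, q, q, q, g, g, w, g)
  "qwq" → 3 new (q, w, q)
  "uuwuwqwqwq" → 10 new (u, u, w, u, w, q, w, q, w, q)
  "qwwggug" → prefix "qw" already present; 5 new (w, g, g, u, g)
  "wqwgg" → prefix "w" already present; 4 new (q, w, g, g)
  "wgqwqqqu" → prefix "w" already present; 7 new (g, q, w, q, q, q, u)
  "qwuw" → prefix "qw" already present; 2 new (u, w)
  "uwq" → prefix "u" already present; 2 new (w, q)
Total nodes = 10 + 9 + 3 + 10 + 5 + 4 + 7 + 2 + 2 = 52

52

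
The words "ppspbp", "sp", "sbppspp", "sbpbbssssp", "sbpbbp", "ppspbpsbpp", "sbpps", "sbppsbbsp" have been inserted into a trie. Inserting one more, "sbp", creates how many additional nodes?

0

"sbp" is already a full path in the trie; only an end-marker is added.
No new nodes are needed: 0.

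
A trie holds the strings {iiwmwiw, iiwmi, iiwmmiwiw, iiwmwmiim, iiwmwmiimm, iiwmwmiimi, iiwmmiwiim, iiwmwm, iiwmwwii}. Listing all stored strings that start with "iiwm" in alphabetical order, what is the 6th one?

Words with prefix "iiwm", in lexicographic order: "iiwmi", "iiwmmiwiim", "iiwmmiwiw", "iiwmwiw", "iiwmwm", "iiwmwmiim", "iiwmwmiimi", "iiwmwmiimm", "iiwmwwii"
Position 6: iiwmwmiim

iiwmwmiim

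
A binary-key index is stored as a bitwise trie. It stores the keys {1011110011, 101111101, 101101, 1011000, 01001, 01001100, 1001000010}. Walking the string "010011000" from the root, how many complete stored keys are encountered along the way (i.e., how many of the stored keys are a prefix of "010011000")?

Check each prefix of "010011000" against the stored set — each match is an end-marker on the path.
Prefixes of the query that are stored words: "01001", "01001100"
Count: 2

2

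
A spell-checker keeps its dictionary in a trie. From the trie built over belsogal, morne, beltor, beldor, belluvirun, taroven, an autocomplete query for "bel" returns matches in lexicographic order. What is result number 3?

DFS of the "bel" subtree visits, in order: "beldor", "belluvirun", "belsogal", "beltor"
The 3rd is belsogal.

belsogal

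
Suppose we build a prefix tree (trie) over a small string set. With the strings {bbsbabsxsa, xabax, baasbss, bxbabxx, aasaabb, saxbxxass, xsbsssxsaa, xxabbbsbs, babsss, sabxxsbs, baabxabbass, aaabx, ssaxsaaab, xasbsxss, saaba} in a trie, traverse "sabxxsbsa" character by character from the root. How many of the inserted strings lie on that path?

Traverse "sabxxsbsa" character by character; count nodes along the way that are marked as word ends.
Prefixes of the query that are stored words: "sabxxsbs"
Count: 1

1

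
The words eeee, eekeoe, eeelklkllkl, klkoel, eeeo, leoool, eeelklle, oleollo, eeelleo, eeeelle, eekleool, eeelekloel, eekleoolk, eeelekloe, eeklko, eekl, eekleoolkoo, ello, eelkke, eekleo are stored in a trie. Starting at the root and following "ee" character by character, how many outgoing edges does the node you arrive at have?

Follow the path "ee" to its node, then look at its outgoing edges.
Characters that immediately follow "ee" among the stored strings: {e, k, l}.
That node has 3 child edges.

3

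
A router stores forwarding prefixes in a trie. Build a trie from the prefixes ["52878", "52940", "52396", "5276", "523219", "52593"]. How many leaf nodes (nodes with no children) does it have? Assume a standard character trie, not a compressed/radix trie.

Leaves are exactly the stored words that no other stored word extends.
Those words: "523219", "52396", "52593", "5276", "52878", "52940"
Leaf count: 6

6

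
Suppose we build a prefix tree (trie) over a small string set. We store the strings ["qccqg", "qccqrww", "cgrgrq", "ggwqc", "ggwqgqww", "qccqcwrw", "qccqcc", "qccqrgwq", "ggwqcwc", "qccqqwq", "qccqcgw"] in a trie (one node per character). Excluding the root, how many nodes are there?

38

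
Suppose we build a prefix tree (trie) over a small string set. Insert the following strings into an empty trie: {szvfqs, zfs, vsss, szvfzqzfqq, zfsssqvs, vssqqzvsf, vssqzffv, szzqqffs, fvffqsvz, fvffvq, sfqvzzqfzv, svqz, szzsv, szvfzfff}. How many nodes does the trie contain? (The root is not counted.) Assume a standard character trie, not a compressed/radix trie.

67

Insert word by word; a character creates a node only if that edge doesn't already exist:
  "szvfqs" → 6 new (s, z, v, f, q, s)
  "zfs" → 3 new (z, f, s)
  "vsss" → 4 new (v, s, s, s)
  "szvfzqzfqq" → prefix "szvf" already present; 6 new (z, q, z, f, q, q)
  "zfsssqvs" → prefix "zfs" already present; 5 new (s, s, q, v, s)
  "vssqqzvsf" → prefix "vss" already present; 6 new (q, q, z, v, s, f)
  "vssqzffv" → prefix "vssq" already present; 4 new (z, f, f, v)
  "szzqqffs" → prefix "sz" already present; 6 new (z, q, q, f, f, s)
  "fvffqsvz" → 8 new (f, v, f, f, q, s, v, z)
  "fvffvq" → prefix "fvff" already present; 2 new (v, q)
  "sfqvzzqfzv" → prefix "s" already present; 9 new (f, q, v, z, z, q, f, z, v)
  "svqz" → prefix "s" already present; 3 new (v, q, z)
  "szzsv" → prefix "szz" already present; 2 new (s, v)
  "szvfzfff" → prefix "szvfz" already present; 3 new (f, f, f)
Total nodes = 6 + 3 + 4 + 6 + 5 + 6 + 4 + 6 + 8 + 2 + 9 + 3 + 2 + 3 = 67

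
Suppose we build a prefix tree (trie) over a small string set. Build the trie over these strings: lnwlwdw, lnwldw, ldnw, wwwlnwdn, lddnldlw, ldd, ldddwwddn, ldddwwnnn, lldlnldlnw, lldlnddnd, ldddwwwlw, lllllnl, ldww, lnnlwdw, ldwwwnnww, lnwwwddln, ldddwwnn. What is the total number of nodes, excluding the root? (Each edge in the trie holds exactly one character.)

74

For each word, the new-node count is its length minus the longest prefix already in the trie:
  "lnwlwdw" → 7 new (l, n, w, l, w, d, w)
  "lnwldw" → prefix "lnwl" already present; 2 new (d, w)
  "ldnw" → prefix "l" already present; 3 new (d, n, w)
  "wwwlnwdn" → 8 new (w, w, w, l, n, w, d, n)
  "lddnldlw" → prefix "ld" already present; 6 new (d, n, l, d, l, w)
  "ldd" → prefix "ldd" already present; 0 new (none)
  "ldddwwddn" → prefix "ldd" already present; 6 new (d, w, w, d, d, n)
  "ldddwwnnn" → prefix "ldddww" already present; 3 new (n, n, n)
  "lldlnldlnw" → prefix "l" already present; 9 new (l, d, l, n, l, d, l, n, w)
  "lldlnddnd" → prefix "lldln" already present; 4 new (d, d, n, d)
  "ldddwwwlw" → prefix "ldddww" already present; 3 new (w, l, w)
  "lllllnl" → prefix "ll" already present; 5 new (l, l, l, n, l)
  "ldww" → prefix "ld" already present; 2 new (w, w)
  "lnnlwdw" → prefix "ln" already present; 5 new (n, l, w, d, w)
  "ldwwwnnww" → prefix "ldww" already present; 5 new (w, n, n, w, w)
  "lnwwwddln" → prefix "lnw" already present; 6 new (w, w, d, d, l, n)
  "ldddwwnn" → prefix "ldddwwnn" already present; 0 new (none)
Total nodes = 7 + 2 + 3 + 8 + 6 + 0 + 6 + 3 + 9 + 4 + 3 + 5 + 2 + 5 + 5 + 6 + 0 = 74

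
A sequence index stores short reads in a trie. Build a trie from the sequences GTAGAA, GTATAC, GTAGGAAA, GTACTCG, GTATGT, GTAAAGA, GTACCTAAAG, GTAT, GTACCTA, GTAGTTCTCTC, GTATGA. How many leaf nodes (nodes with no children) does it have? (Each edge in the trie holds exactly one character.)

Leaves are exactly the stored words that no other stored word extends.
Those words: "GTAAAGA", "GTACCTAAAG", "GTACTCG", "GTAGAA", "GTAGGAAA", "GTAGTTCTCTC", "GTATAC", "GTATGA", "GTATGT"
Leaf count: 9

9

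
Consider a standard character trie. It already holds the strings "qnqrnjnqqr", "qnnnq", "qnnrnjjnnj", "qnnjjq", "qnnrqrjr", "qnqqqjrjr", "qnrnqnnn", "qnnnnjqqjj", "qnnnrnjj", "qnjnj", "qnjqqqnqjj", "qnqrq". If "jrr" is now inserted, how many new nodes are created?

3

Nothing in the trie begins with "j"; the whole of "jrr" is new.
3 − 0 = 3 new nodes.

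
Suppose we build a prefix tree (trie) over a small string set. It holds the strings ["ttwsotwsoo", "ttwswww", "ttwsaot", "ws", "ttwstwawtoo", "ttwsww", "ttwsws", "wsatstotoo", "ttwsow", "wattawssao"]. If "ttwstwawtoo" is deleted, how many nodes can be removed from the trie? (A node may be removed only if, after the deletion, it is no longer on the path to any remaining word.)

7

Walk "ttwstwawtoo" from the leaf back toward the root, removing each node that no remaining word uses.
The suffix "twawtoo" (7 nodes) is used only by "ttwstwawtoo"; the node for "ttws" still has the child "o", so pruning stops there.
Nodes removed: 7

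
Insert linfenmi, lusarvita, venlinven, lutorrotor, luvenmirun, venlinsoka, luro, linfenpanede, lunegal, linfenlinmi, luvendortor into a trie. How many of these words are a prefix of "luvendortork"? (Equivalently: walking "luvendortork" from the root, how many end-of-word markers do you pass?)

Traverse "luvendortork" character by character; count nodes along the way that are marked as word ends.
Prefixes of the query that are stored words: "luvendortor"
Count: 1

1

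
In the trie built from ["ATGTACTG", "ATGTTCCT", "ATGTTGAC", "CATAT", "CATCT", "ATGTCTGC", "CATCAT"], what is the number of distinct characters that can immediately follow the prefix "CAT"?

2

Follow the path "CAT" to its node, then look at its outgoing edges.
Distinct next characters after "CAT": A, C.
That node has 2 child edges.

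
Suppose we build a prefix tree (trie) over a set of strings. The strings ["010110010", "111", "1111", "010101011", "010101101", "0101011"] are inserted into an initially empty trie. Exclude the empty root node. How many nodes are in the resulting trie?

21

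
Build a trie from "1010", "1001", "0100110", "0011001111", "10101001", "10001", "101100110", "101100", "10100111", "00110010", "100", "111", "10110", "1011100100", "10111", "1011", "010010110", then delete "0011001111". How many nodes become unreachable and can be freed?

3

After clearing the end-marker at "0011001111", prune upward until reaching a node still needed by another word.
The suffix "111" (3 nodes) is used only by "0011001111"; the node for "0011001" still has the child "0", so pruning stops there.
Nodes removed: 3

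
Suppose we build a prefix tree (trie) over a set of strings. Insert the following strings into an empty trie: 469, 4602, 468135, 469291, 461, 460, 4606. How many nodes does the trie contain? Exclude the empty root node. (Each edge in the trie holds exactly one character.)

14

Insert word by word; a character creates a node only if that edge doesn't already exist:
  "469" → 3 new (4, 6, 9)
  "4602" → prefix "46" already present; 2 new (0, 2)
  "468135" → prefix "46" already present; 4 new (8, 1, 3, 5)
  "469291" → prefix "469" already present; 3 new (2, 9, 1)
  "461" → prefix "46" already present; 1 new (1)
  "460" → prefix "460" already present; 0 new (none)
  "4606" → prefix "460" already present; 1 new (6)
Total nodes = 3 + 2 + 4 + 3 + 1 + 0 + 1 = 14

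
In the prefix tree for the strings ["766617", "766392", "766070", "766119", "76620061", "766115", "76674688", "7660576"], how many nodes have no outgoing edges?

8

A leaf is a node with no children — equivalently, the end of a word that is not a proper prefix of any other stored word.
Those words: "7660576", "766070", "766115", "766119", "76620061", "766392", "766617", "76674688"
Leaf count: 8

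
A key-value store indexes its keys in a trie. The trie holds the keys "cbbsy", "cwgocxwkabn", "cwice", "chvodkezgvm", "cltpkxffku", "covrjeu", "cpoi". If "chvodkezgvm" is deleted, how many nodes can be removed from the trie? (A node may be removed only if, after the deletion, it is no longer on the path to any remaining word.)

10

A node on "chvodkezgvm"'s path can go only if nothing else ends at it or branches off below it.
The suffix "hvodkezgvm" (10 nodes) is used only by "chvodkezgvm"; the node for "c" still has the child "b", so pruning stops there.
Nodes removed: 10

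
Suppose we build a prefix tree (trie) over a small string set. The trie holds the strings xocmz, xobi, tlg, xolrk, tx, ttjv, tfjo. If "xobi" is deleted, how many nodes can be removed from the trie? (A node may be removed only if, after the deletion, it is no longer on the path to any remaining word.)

After clearing the end-marker at "xobi", prune upward until reaching a node still needed by another word.
The suffix "bi" (2 nodes) is used only by "xobi"; the node for "xo" still has the child "c", so pruning stops there.
Nodes removed: 2

2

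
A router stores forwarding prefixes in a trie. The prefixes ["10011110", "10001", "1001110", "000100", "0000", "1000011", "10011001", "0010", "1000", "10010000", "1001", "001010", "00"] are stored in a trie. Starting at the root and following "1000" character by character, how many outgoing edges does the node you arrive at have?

2

Walk "1000" from the root, arriving at one node.
Characters that immediately follow "1000" among the stored strings: {0, 1}.
That node has 2 child edges.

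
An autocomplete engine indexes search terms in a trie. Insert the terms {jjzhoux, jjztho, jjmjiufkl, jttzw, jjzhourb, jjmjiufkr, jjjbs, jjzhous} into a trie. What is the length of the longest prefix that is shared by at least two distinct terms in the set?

The deepest shared node is where two words last agree before diverging.
e.g. "jjmjiufkl" and "jjmjiufkr" share the prefix "jjmjiufk" of length 8; no pair shares a longer one.
Longest shared-prefix length: 8

8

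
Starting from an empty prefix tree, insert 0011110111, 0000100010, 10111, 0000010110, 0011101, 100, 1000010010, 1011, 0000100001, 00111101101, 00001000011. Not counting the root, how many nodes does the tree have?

44

Insert word by word; a character creates a node only if that edge doesn't already exist:
  "0011110111" → 10 new (0, 0, 1, 1, 1, 1, 0, 1, 1, 1)
  "0000100010" → prefix "00" already present; 8 new (0, 0, 1, 0, 0, 0, 1, 0)
  "10111" → 5 new (1, 0, 1, 1, 1)
  "0000010110" → prefix "0000" already present; 6 new (0, 1, 0, 1, 1, 0)
  "0011101" → prefix "00111" already present; 2 new (0, 1)
  "100" → prefix "10" already present; 1 new (0)
  "1000010010" → prefix "100" already present; 7 new (0, 0, 1, 0, 0, 1, 0)
  "1011" → prefix "1011" already present; 0 new (none)
  "0000100001" → prefix "00001000" already present; 2 new (0, 1)
  "00111101101" → prefix "001111011" already present; 2 new (0, 1)
  "00001000011" → prefix "0000100001" already present; 1 new (1)
Total nodes = 10 + 8 + 5 + 6 + 2 + 1 + 7 + 0 + 2 + 2 + 1 = 44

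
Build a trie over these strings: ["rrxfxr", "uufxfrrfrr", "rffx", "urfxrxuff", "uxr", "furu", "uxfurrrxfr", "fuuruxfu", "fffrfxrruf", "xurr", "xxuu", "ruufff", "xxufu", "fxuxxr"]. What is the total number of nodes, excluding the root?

75

Count nodes per top-level branch (shared prefixes stored once):
  'f'-branch (fffrfxrruf, furu, fuuruxfu, fxuxxr): 24 nodes
  'r'-branch (rffx, rrxfxr, ruufff): 14 nodes
  'u'-branch (urfxrxuff, uufxfrrfrr, uxfurrrxfr, uxr): 28 nodes
  'x'-branch (xurr, xxufu, xxuu): 9 nodes
Sum: 75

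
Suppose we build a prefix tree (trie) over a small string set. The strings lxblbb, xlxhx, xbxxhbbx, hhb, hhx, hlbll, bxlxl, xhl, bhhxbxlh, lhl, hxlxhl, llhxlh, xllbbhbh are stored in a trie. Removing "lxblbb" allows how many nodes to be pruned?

5

Walk "lxblbb" from the leaf back toward the root, removing each node that no remaining word uses.
The suffix "xblbb" (5 nodes) is used only by "lxblbb"; the node for "l" still has the child "h", so pruning stops there.
Nodes removed: 5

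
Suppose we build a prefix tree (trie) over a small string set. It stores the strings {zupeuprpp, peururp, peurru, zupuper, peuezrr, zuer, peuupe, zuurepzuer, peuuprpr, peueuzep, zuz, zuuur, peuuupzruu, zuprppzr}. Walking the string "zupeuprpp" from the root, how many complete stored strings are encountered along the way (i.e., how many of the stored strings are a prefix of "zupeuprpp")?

1

Traverse "zupeuprpp" character by character; count nodes along the way that are marked as word ends.
Prefixes of the query that are stored words: "zupeuprpp"
Count: 1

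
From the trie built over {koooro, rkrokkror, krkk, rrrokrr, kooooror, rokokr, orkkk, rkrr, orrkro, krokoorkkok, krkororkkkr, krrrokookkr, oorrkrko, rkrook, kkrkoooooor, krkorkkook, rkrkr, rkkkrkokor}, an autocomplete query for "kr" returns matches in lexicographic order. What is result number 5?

Filter for "kr…" and sort: "krkk", "krkorkkook", "krkororkkkr", "krokoorkkok", "krrrokookkr"
Position 5: krrrokookkr

krrrokookkr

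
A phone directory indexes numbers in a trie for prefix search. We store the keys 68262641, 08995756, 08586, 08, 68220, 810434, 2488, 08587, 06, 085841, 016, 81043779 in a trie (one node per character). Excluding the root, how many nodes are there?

40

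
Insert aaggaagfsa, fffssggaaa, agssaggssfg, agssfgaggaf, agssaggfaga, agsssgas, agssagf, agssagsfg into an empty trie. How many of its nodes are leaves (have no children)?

8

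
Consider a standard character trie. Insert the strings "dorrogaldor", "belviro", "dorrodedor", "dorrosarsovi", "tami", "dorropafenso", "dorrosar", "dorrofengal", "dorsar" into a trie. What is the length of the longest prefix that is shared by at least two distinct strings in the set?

The deepest shared node is where two words last agree before diverging.
"dorrosar" and "dorrosarsovi" agree on "dorrosar" (8 characters) before diverging; nothing deeper is shared.
Longest shared-prefix length: 8

8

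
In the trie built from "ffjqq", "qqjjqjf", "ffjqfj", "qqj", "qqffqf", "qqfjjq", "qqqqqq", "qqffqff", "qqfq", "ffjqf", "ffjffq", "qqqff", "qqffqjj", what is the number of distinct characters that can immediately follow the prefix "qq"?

The children of the "qq" node are the distinct next characters among strings starting with "qq".
Characters that immediately follow "qq" among the stored strings: {f, j, q}.
That node has 3 child edges.

3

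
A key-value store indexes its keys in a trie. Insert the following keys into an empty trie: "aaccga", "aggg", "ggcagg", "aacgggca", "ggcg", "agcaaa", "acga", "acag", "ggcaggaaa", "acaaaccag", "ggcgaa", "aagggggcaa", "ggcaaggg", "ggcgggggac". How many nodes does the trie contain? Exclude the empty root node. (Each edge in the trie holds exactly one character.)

For each word, the new-node count is its length minus the longest prefix already in the trie:
  "aaccga" → 6 new (a, a, c, c, g, a)
  "aggg" → prefix "a" already present; 3 new (g, g, g)
  "ggcagg" → 6 new (g, g, c, a, g, g)
  "aacgggca" → prefix "aac" already present; 5 new (g, g, g, c, a)
  "ggcg" → prefix "ggc" already present; 1 new (g)
  "agcaaa" → prefix "ag" already present; 4 new (c, a, a, a)
  "acga" → prefix "a" already present; 3 new (c, g, a)
  "acag" → prefix "ac" already present; 2 new (a, g)
  "ggcaggaaa" → prefix "ggcagg" already present; 3 new (a, a, a)
  "acaaaccag" → prefix "aca" already present; 6 new (a, a, c, c, a, g)
  "ggcgaa" → prefix "ggcg" already present; 2 new (a, a)
  "aagggggcaa" → prefix "aa" already present; 8 new (g, g, g, g, g, c, a, a)
  "ggcaaggg" → prefix "ggca" already present; 4 new (a, g, g, g)
  "ggcgggggac" → prefix "ggcg" already present; 6 new (g, g, g, g, a, c)
Total nodes = 6 + 3 + 6 + 5 + 1 + 4 + 3 + 2 + 3 + 6 + 2 + 8 + 4 + 6 = 59

59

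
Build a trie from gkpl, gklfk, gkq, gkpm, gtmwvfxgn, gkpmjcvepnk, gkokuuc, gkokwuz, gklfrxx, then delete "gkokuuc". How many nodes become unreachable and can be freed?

A node on "gkokuuc"'s path can go only if nothing else ends at it or branches off below it.
The suffix "uuc" (3 nodes) is used only by "gkokuuc"; the node for "gkok" still has the child "w", so pruning stops there.
Nodes removed: 3

3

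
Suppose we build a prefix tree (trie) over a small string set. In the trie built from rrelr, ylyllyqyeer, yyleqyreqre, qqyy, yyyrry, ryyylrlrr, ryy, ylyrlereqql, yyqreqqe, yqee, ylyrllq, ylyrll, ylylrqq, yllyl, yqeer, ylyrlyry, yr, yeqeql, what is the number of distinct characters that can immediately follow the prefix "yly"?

Follow the path "yly" to its node, then look at its outgoing edges.
Characters that immediately follow "yly" among the stored strings: {l, r}.
That node has 2 child edges.

2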